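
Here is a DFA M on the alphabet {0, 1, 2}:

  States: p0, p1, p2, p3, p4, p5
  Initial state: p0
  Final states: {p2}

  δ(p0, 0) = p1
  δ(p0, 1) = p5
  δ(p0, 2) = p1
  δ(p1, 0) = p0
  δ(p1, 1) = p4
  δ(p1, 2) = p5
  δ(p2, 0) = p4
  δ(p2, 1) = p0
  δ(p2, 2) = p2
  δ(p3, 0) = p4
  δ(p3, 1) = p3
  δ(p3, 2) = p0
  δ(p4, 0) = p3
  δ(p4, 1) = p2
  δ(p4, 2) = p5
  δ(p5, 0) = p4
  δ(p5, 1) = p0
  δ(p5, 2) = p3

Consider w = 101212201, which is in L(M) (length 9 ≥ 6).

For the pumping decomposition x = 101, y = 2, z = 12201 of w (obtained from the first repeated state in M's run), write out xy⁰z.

xy⁰z = xz = 101·12201 = 10112201.
Reading y = 2 takes M from p2 back to p2, so after x the machine is still in p2, and z then leads to the accepting state p2. Hence 10112201 ∈ L(M).

10112201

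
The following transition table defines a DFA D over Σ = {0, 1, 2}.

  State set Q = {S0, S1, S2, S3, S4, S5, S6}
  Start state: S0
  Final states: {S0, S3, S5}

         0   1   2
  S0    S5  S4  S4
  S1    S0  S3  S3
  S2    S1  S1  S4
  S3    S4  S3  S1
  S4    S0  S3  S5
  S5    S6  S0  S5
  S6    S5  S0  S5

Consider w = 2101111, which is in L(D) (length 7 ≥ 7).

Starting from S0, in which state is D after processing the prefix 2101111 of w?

State sequence: S0 -2-> S4 -1-> S3 -0-> S4 -1-> S3 -1-> S3 -1-> S3 -1-> S3

After reading 7 characters, D is in state S3.

S3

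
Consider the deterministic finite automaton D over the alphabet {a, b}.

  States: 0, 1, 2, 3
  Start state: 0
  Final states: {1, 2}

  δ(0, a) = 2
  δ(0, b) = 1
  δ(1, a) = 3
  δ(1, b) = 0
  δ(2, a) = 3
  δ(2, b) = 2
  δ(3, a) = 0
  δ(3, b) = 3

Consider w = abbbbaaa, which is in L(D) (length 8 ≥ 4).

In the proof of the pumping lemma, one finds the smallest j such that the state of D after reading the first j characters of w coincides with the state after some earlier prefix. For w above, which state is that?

State sequence: 0 -a-> 2 -b-> 2 -b-> 2 -b-> 2 -b-> 2 -a-> 3 -a-> 0 -a-> 2
First repeat at step 2: 2 was already visited.

The earliest repeat is at step j = 2: D is in 2, which it already visited at step i = 1.
Pumping length from the standard proof: p = 4 (the number of states). The repeated state found above gives |xy| = j ≤ 4 and |y| = j − i ≥ 1.

2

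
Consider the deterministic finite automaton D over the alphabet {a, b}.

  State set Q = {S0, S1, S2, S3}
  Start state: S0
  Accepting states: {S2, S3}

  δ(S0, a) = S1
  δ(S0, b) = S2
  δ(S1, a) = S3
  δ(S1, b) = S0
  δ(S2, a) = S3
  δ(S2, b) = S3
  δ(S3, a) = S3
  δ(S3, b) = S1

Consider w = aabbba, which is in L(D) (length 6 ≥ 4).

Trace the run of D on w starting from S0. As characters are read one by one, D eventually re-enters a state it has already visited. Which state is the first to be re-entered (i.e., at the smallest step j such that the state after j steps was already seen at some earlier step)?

State sequence: S0 -a-> S1 -a-> S3 -b-> S1 -b-> S0 -b-> S2 -a-> S3
First repeat at step 3: S1 was already visited.

The earliest repeat is at step j = 3: D is in S1, which it already visited at step i = 1.

S1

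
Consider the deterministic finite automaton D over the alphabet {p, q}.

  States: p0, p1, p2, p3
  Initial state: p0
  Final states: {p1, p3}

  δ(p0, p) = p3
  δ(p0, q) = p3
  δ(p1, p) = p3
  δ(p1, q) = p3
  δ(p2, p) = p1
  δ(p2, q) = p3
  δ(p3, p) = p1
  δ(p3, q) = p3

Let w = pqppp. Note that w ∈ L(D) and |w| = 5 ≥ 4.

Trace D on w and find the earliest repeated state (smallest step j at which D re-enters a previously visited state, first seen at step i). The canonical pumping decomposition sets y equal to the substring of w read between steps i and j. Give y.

q

Run of D on w = p q p p p:
  step 0: p0  (start)
  step 1: p3  (read p: p0→p3)
  step 2: p3  (read q: p3→p3)   ← first repeat (p3 seen earlier)
  step 3: p1  (read p: p3→p1)
  step 4: p3  (read p: p1→p3)
  step 5: p1  (read p: p3→p1)

So i = 1, j = 2, giving x = w[0:1] = p, y = w[1:2] = q, z = w[2:5] = ppp.
Check: |xy| = 2 ≤ 4 and |y| = 1 ≥ 1. Reading y takes D from p3 back to p3, so every xyⁱz is accepted.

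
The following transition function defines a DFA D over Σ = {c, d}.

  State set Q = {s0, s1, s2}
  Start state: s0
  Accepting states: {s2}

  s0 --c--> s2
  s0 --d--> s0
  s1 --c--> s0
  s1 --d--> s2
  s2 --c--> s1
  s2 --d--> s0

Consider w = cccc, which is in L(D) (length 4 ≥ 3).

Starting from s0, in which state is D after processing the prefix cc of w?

s1

State sequence: s0 -c-> s2 -c-> s1

After reading 2 characters, D is in state s1.
(This kind of state-tracing is the core of the pumping-lemma construction: with 3 states, pigeonhole forces a repeat within the first 3 steps.)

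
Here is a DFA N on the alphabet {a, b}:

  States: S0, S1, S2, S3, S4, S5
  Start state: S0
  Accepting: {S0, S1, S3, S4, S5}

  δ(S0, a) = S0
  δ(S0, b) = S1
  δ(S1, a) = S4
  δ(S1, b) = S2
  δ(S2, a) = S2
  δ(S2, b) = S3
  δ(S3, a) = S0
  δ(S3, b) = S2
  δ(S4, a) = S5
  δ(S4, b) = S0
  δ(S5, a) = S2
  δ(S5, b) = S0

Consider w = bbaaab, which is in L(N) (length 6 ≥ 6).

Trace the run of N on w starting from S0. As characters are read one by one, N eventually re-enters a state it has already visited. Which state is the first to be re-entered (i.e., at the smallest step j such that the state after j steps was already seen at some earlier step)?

Run of N on w = b b a a a b:
  step 0: S0  (start)
  step 1: S1  (read b: S0→S1)
  step 2: S2  (read b: S1→S2)
  step 3: S2  (read a: S2→S2)   ← first repeat (S2 seen earlier)
  step 4: S2  (read a: S2→S2)
  step 5: S2  (read a: S2→S2)
  step 6: S3  (read b: S2→S3)

The earliest repeat is at step j = 3: N is in S2, which it already visited at step i = 2.
The DFA has 6 states, so the proof of the pumping lemma guarantees a repeated state among the first 6+1 visited; the segment between the two visits is the pumpable y.

S2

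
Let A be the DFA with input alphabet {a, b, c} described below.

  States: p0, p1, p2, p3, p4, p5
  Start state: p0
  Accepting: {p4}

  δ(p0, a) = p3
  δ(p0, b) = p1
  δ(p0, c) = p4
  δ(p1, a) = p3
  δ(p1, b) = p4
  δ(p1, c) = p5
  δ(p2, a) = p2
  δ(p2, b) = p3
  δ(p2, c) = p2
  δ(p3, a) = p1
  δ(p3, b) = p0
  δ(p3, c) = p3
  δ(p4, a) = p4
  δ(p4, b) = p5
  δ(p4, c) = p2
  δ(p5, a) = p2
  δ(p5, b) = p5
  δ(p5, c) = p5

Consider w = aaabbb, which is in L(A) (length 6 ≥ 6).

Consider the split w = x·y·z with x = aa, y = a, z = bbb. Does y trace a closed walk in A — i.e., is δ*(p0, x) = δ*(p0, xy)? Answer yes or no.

Run of A on the first 3 characters of w = a a a:
  step 0: p0  (start)
  step 1: p3  (read a: p0→p3)
  step 2: p1  (read a: p3→p1)
  step 3: p3  (read a: p1→p3)

After x (step 2): p1. After xy (step 3): p3.
They differ (p1 ≠ p3), so y is not a cycle from the state after x; this split is not the one the pumping-lemma construction produces, and pumping y need not keep the string in L(A).

no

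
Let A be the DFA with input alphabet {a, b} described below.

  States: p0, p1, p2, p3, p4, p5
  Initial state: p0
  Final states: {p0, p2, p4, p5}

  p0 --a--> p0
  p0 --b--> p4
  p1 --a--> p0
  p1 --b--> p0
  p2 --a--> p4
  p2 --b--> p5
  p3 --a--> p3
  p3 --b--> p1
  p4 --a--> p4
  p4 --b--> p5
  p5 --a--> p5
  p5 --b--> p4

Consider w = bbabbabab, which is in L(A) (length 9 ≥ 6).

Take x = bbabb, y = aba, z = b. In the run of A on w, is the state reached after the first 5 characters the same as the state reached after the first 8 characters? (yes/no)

no

State sequence: p0 -b-> p4 -b-> p5 -a-> p5 -b-> p4 -b-> p5 -a-> p5 -b-> p4 -a-> p4

After x (step 5): p5. After xy (step 8): p4.
They differ (p5 ≠ p4), so y is not a cycle from the state after x; this split is not the one the pumping-lemma construction produces, and pumping y need not keep the string in L(A).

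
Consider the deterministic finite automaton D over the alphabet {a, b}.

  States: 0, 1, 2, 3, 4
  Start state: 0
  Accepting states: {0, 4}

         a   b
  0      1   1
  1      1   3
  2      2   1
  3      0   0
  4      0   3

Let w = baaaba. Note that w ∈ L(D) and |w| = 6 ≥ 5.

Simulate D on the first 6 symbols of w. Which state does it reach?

0

State sequence: 0 -b-> 1 -a-> 1 -a-> 1 -a-> 1 -b-> 3 -a-> 0

After reading 6 characters, D is in state 0.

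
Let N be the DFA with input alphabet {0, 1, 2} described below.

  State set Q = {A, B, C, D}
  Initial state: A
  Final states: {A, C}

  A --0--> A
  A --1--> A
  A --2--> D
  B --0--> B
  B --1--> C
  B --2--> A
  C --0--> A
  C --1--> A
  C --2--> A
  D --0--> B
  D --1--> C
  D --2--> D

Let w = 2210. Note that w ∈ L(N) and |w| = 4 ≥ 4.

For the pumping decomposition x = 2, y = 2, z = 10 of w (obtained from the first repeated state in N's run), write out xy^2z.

xy^2z = 2·2·2·10 = 22210.
Reading y = 2 takes N from D back to D, so after x·y·y the machine is still in D, and z then leads to the accepting state A. Hence 22210 ∈ L(N).

22210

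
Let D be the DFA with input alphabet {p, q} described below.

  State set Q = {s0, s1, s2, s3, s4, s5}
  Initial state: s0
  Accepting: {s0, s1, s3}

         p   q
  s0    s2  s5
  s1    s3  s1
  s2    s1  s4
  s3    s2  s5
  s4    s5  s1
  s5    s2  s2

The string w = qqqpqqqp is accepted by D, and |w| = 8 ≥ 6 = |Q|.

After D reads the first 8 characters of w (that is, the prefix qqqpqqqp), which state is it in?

s3

Run of D on the first 8 characters of w = q q q p q q q p:
  step 0: s0  (start)
  step 1: s5  (read q: s0→s5)
  step 2: s2  (read q: s5→s2)
  step 3: s4  (read q: s2→s4)
  step 4: s5  (read p: s4→s5)
  step 5: s2  (read q: s5→s2)
  step 6: s4  (read q: s2→s4)
  step 7: s1  (read q: s4→s1)
  step 8: s3  (read p: s1→s3)

After reading 8 characters, D is in state s3.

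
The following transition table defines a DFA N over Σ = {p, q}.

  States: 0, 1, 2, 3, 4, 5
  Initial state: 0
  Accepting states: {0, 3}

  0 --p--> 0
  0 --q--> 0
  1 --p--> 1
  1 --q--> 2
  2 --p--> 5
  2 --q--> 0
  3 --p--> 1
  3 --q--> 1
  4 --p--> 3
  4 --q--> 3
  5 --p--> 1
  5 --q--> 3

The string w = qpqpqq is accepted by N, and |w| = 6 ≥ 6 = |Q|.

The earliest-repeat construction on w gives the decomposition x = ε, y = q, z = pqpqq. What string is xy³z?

qqqpqpqq

xy^3z = ε·q·q·q·pqpqq = qqqpqpqq.
Reading y = q takes N from 0 back to 0, so after x·y·y·y the machine is still in 0, and z then leads to the accepting state 0. Hence qqqpqpqq ∈ L(N).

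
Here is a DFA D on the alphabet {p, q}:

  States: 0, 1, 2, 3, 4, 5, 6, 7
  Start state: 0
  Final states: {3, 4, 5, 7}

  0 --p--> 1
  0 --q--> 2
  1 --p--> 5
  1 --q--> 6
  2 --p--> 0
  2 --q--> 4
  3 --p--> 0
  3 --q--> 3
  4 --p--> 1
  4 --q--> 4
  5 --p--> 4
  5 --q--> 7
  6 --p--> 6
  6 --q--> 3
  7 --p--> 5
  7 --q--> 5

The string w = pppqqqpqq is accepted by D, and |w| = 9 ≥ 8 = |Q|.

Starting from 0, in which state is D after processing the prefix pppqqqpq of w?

6

State sequence: 0 -p-> 1 -p-> 5 -p-> 4 -q-> 4 -q-> 4 -q-> 4 -p-> 1 -q-> 6

After reading 8 characters, D is in state 6.
(This kind of state-tracing is the core of the pumping-lemma construction: with 8 states, pigeonhole forces a repeat within the first 8 steps.)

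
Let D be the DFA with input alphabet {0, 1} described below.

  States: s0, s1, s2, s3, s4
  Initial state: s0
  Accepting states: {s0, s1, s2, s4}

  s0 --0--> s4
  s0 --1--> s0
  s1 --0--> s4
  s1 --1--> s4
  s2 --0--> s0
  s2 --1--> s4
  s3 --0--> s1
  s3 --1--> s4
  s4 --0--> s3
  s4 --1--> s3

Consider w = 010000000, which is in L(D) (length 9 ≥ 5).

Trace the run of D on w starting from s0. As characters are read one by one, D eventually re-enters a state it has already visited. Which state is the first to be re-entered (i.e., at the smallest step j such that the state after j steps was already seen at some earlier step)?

State sequence: s0 -0-> s4 -1-> s3 -0-> s1 -0-> s4 -0-> s3 -0-> s1 -0-> s4 -0-> s3 -0-> s1
First repeat at step 4: s4 was already visited.

The earliest repeat is at step j = 4: D is in s4, which it already visited at step i = 1.
Since D has 5 states, any run of length ≥ 5 visits 5+1 states, so by pigeonhole some state repeats within the first 5 steps — that repeat gives the pumpable loop.

s4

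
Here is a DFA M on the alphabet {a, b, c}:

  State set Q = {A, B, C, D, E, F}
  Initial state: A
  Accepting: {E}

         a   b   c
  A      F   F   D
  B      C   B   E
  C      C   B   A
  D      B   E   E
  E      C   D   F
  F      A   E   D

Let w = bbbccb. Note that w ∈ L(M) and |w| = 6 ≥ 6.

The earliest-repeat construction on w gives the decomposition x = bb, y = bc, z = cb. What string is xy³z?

bbbcbcbccb

xy^3z = bb·bc·bc·bc·cb = bbbcbcbccb.
Reading y = bc takes M from E back to E, so after x·y·y·y the machine is still in E, and z then leads to the accepting state E. Hence bbbcbcbccb ∈ L(M).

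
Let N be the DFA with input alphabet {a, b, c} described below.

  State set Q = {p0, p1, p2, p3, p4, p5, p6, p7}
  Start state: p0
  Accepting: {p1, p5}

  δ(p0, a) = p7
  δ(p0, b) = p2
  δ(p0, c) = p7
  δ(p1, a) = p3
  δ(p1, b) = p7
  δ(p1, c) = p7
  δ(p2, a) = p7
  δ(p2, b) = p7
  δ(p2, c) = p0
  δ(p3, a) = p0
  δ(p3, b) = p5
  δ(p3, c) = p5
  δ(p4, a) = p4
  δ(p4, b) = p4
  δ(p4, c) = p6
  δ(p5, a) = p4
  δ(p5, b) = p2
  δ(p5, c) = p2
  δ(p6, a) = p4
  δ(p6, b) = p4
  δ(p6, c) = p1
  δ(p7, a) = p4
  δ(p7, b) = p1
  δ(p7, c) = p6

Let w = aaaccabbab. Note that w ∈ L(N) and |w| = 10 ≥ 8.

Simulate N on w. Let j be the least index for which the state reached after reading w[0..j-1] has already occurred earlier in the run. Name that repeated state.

p4

Run of N on w = a a a c c a b b a b:
  step 0: p0  (start)
  step 1: p7  (read a: p0→p7)
  step 2: p4  (read a: p7→p4)
  step 3: p4  (read a: p4→p4)   ← first repeat (p4 seen earlier)
  step 4: p6  (read c: p4→p6)
  step 5: p1  (read c: p6→p1)
  step 6: p3  (read a: p1→p3)
  step 7: p5  (read b: p3→p5)
  step 8: p2  (read b: p5→p2)
  step 9: p7  (read a: p2→p7)
  step 10: p1  (read b: p7→p1)

The earliest repeat is at step j = 3: N is in p4, which it already visited at step i = 2.
The DFA has 8 states, so the proof of the pumping lemma guarantees a repeated state among the first 8+1 visited; the segment between the two visits is the pumpable y.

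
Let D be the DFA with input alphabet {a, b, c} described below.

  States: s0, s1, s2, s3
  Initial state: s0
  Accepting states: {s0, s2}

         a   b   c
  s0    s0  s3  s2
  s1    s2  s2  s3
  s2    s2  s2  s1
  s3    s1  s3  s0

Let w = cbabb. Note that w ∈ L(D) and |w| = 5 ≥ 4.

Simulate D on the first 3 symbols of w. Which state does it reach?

s2

Run of D on the first 3 characters of w = c b a:
  step 0: s0  (start)
  step 1: s2  (read c: s0→s2)
  step 2: s2  (read b: s2→s2)
  step 3: s2  (read a: s2→s2)

After reading 3 characters, D is in state s2.
(This kind of state-tracing is the core of the pumping-lemma construction: with 4 states, pigeonhole forces a repeat within the first 4 steps.)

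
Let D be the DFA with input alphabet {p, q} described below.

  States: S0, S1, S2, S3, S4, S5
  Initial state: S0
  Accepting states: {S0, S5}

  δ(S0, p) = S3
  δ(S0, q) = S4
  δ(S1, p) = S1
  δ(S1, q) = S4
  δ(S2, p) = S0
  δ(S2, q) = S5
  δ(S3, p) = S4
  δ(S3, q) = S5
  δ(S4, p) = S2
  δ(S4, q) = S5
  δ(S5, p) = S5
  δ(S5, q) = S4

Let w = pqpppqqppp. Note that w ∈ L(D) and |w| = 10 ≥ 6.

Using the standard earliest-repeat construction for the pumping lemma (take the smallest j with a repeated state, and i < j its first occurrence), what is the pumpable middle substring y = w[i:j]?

Run of D on w = p q p p p q q p p p:
  step 0: S0  (start)
  step 1: S3  (read p: S0→S3)
  step 2: S5  (read q: S3→S5)
  step 3: S5  (read p: S5→S5)   ← first repeat (S5 seen earlier)
  step 4: S5  (read p: S5→S5)
  step 5: S5  (read p: S5→S5)
  step 6: S4  (read q: S5→S4)
  step 7: S5  (read q: S4→S5)
  step 8: S5  (read p: S5→S5)
  step 9: S5  (read p: S5→S5)
  step 10: S5  (read p: S5→S5)

So i = 2, j = 3, giving x = w[0:2] = pq, y = w[2:3] = p, z = w[3:10] = ppqqppp.
Check: |xy| = 3 ≤ 6 and |y| = 1 ≥ 1. Reading y takes D from S5 back to S5, so every xyⁱz is accepted.
Pumping length from the standard proof: p = 6 (the number of states). The repeated state found above gives |xy| = j ≤ 6 and |y| = j − i ≥ 1.

p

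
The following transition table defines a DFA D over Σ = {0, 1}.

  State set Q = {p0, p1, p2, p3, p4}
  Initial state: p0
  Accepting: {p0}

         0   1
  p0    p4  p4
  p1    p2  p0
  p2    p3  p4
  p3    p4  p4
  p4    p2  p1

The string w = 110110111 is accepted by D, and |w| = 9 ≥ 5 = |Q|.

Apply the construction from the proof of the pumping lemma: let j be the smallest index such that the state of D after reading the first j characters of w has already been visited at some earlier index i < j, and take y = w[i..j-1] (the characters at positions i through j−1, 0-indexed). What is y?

Run of D on w = 1 1 0 1 1 0 1 1 1:
  step 0: p0  (start)
  step 1: p4  (read 1: p0→p4)
  step 2: p1  (read 1: p4→p1)
  step 3: p2  (read 0: p1→p2)
  step 4: p4  (read 1: p2→p4)   ← first repeat (p4 seen earlier)
  step 5: p1  (read 1: p4→p1)
  step 6: p2  (read 0: p1→p2)
  step 7: p4  (read 1: p2→p4)
  step 8: p1  (read 1: p4→p1)
  step 9: p0  (read 1: p1→p0)

So i = 1, j = 4, giving x = w[0:1] = 1, y = w[1:4] = 101, z = w[4:9] = 10111.
Check: |xy| = 4 ≤ 5 and |y| = 3 ≥ 1. Reading y takes D from p4 back to p4, so every xyⁱz is accepted.

101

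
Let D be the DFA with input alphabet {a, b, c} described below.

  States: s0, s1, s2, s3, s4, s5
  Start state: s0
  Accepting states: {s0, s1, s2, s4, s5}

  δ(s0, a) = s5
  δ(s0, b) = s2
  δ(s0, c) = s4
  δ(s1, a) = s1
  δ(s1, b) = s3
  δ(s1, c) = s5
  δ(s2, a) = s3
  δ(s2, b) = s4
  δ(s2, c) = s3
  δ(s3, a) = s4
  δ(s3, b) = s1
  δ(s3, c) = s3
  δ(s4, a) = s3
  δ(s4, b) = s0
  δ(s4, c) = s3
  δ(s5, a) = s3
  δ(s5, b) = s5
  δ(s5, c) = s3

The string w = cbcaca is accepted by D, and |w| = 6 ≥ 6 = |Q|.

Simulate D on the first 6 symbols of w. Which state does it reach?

s4

State sequence: s0 -c-> s4 -b-> s0 -c-> s4 -a-> s3 -c-> s3 -a-> s4

After reading 6 characters, D is in state s4.
(This kind of state-tracing is the core of the pumping-lemma construction: with 6 states, pigeonhole forces a repeat within the first 6 steps.)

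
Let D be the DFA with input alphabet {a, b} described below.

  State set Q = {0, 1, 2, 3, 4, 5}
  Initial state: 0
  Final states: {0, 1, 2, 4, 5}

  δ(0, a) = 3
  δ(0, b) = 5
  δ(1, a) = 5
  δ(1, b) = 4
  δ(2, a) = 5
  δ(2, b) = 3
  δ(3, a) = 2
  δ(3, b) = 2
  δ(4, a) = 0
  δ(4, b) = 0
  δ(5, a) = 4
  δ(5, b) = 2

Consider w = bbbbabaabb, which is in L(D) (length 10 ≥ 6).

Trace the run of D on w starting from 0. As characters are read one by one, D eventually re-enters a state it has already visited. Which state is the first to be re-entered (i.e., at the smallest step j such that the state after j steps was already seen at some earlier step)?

State sequence: 0 -b-> 5 -b-> 2 -b-> 3 -b-> 2 -a-> 5 -b-> 2 -a-> 5 -a-> 4 -b-> 0 -b-> 5
First repeat at step 4: 2 was already visited.

The earliest repeat is at step j = 4: D is in 2, which it already visited at step i = 2.
The DFA has 6 states, so the proof of the pumping lemma guarantees a repeated state among the first 6+1 visited; the segment between the two visits is the pumpable y.

2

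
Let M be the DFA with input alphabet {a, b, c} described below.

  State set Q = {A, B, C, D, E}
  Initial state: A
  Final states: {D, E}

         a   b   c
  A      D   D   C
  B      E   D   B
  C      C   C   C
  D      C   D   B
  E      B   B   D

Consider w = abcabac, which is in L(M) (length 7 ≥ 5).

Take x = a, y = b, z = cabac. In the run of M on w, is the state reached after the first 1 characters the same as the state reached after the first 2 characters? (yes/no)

yes

Run of M on the first 2 characters of w = a b:
  step 0: A  (start)
  step 1: D  (read a: A→D)
  step 2: D  (read b: D→D)

After x (step 1): D. After xy (step 2): D.
They match, so y = b drives M around a cycle from D back to itself; pumping y any number of times keeps M in D before reading z, and xyⁱz ∈ L(M) for every i ≥ 0.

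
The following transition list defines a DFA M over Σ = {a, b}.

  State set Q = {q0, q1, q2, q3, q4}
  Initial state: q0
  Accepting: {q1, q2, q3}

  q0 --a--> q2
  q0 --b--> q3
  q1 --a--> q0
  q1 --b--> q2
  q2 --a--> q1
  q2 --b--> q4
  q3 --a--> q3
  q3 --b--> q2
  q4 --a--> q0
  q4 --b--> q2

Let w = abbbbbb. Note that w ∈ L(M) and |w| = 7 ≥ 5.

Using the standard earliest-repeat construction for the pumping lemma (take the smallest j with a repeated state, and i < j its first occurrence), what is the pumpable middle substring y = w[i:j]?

bb

State sequence: q0 -a-> q2 -b-> q4 -b-> q2 -b-> q4 -b-> q2 -b-> q4 -b-> q2
First repeat at step 3: q2 was already visited.

So i = 1, j = 3, giving x = w[0:1] = a, y = w[1:3] = bb, z = w[3:7] = bbbb.
Check: |xy| = 3 ≤ 5 and |y| = 2 ≥ 1. Reading y takes M from q2 back to q2, so every xyⁱz is accepted.
With |Q| = 5, pigeonhole forces a state repeat no later than step 5; the substring read between the first and second visits to that state can be pumped.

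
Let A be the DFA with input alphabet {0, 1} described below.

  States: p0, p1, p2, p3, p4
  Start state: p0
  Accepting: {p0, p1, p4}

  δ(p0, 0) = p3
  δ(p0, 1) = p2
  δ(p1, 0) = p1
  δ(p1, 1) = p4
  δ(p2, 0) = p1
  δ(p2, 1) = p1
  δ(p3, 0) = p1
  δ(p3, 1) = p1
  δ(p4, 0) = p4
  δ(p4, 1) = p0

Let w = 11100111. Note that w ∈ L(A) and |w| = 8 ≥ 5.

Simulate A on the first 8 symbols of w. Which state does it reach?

p1

State sequence: p0 -1-> p2 -1-> p1 -1-> p4 -0-> p4 -0-> p4 -1-> p0 -1-> p2 -1-> p1

After reading 8 characters, A is in state p1.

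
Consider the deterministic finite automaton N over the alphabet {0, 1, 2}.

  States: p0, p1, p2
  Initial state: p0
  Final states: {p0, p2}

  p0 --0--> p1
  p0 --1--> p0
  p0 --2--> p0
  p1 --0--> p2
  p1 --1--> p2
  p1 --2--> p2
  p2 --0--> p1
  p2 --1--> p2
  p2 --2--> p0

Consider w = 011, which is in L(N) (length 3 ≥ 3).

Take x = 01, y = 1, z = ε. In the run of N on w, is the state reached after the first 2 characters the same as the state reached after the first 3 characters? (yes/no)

State sequence: p0 -0-> p1 -1-> p2 -1-> p2

After x (step 2): p2. After xy (step 3): p2.
They match, so y = 1 drives N around a cycle from p2 back to itself; pumping y any number of times keeps N in p2 before reading z, and xyⁱz ∈ L(N) for every i ≥ 0.

yes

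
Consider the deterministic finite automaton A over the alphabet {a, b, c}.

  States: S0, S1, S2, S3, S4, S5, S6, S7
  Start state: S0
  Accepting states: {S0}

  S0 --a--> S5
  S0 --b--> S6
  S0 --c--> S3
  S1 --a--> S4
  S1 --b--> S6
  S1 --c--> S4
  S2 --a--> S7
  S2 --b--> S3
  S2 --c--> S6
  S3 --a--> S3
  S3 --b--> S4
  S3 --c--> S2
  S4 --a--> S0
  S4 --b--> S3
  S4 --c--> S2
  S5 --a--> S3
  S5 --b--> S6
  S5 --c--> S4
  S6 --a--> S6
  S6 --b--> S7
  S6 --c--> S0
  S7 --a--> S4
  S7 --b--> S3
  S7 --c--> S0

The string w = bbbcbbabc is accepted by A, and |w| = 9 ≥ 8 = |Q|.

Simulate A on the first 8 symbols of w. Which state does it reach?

Run of A on the first 8 characters of w = b b b c b b a b:
  step 0: S0  (start)
  step 1: S6  (read b: S0→S6)
  step 2: S7  (read b: S6→S7)
  step 3: S3  (read b: S7→S3)
  step 4: S2  (read c: S3→S2)
  step 5: S3  (read b: S2→S3)
  step 6: S4  (read b: S3→S4)
  step 7: S0  (read a: S4→S0)
  step 8: S6  (read b: S0→S6)

After reading 8 characters, A is in state S6.

S6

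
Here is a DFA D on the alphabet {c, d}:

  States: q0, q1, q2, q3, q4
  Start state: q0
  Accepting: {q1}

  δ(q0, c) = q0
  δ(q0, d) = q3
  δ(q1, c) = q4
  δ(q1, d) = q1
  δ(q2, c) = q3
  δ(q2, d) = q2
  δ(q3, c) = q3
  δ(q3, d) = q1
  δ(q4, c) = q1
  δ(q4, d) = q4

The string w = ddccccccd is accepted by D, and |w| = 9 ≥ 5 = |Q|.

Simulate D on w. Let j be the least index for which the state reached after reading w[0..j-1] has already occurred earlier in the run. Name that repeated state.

q1

State sequence: q0 -d-> q3 -d-> q1 -c-> q4 -c-> q1 -c-> q4 -c-> q1 -c-> q4 -c-> q1 -d-> q1
First repeat at step 4: q1 was already visited.

The earliest repeat is at step j = 4: D is in q1, which it already visited at step i = 2.
The DFA has 5 states, so the proof of the pumping lemma guarantees a repeated state among the first 5+1 visited; the segment between the two visits is the pumpable y.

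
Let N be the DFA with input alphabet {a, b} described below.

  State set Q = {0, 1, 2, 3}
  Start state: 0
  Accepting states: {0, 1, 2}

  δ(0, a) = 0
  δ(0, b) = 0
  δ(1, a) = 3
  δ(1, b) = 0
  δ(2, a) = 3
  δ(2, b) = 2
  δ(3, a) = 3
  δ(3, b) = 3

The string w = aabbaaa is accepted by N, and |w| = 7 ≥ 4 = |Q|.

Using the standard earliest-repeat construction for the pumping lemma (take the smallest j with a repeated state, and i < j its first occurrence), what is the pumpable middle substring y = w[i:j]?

State sequence: 0 -a-> 0 -a-> 0 -b-> 0 -b-> 0 -a-> 0 -a-> 0 -a-> 0
First repeat at step 1: 0 was already visited.

So i = 0, j = 1, giving x = w[0:0] = ε, y = w[0:1] = a, z = w[1:7] = abbaaa.
Check: |xy| = 1 ≤ 4 and |y| = 1 ≥ 1. Reading y takes N from 0 back to 0, so every xyⁱz is accepted.
The DFA has 4 states, so the proof of the pumping lemma guarantees a repeated state among the first 4+1 visited; the segment between the two visits is the pumpable y.

a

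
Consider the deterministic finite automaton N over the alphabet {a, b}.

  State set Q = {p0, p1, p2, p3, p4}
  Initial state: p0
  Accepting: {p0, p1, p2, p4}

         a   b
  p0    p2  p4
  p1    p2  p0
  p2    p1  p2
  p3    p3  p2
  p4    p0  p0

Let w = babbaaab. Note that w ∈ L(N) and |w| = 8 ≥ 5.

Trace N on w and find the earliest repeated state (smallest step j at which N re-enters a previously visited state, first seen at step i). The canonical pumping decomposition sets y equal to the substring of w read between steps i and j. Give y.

Run of N on w = b a b b a a a b:
  step 0: p0  (start)
  step 1: p4  (read b: p0→p4)
  step 2: p0  (read a: p4→p0)   ← first repeat (p0 seen earlier)
  step 3: p4  (read b: p0→p4)
  step 4: p0  (read b: p4→p0)
  step 5: p2  (read a: p0→p2)
  step 6: p1  (read a: p2→p1)
  step 7: p2  (read a: p1→p2)
  step 8: p2  (read b: p2→p2)

So i = 0, j = 2, giving x = w[0:0] = ε, y = w[0:2] = ba, z = w[2:8] = bbaaab.
Check: |xy| = 2 ≤ 5 and |y| = 2 ≥ 1. Reading y takes N from p0 back to p0, so every xyⁱz is accepted.
The DFA has 5 states, so the proof of the pumping lemma guarantees a repeated state among the first 5+1 visited; the segment between the two visits is the pumpable y.

ba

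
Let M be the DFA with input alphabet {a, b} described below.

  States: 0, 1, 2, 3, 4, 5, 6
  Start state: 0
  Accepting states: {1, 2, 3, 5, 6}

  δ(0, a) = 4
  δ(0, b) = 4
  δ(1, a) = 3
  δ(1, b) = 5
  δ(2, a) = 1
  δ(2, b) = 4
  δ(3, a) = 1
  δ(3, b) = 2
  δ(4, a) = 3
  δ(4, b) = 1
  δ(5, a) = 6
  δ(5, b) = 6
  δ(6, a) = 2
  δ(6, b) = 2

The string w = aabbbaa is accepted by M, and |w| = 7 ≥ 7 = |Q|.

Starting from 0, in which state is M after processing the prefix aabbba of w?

State sequence: 0 -a-> 4 -a-> 3 -b-> 2 -b-> 4 -b-> 1 -a-> 3

After reading 6 characters, M is in state 3.

3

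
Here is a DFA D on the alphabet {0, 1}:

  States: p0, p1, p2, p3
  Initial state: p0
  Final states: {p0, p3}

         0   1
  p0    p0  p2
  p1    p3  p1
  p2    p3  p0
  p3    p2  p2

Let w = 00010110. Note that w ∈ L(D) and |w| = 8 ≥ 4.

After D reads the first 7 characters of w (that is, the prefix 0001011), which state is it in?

p0

Run of D on the first 7 characters of w = 0 0 0 1 0 1 1:
  step 0: p0  (start)
  step 1: p0  (read 0: p0→p0)
  step 2: p0  (read 0: p0→p0)
  step 3: p0  (read 0: p0→p0)
  step 4: p2  (read 1: p0→p2)
  step 5: p3  (read 0: p2→p3)
  step 6: p2  (read 1: p3→p2)
  step 7: p0  (read 1: p2→p0)

After reading 7 characters, D is in state p0.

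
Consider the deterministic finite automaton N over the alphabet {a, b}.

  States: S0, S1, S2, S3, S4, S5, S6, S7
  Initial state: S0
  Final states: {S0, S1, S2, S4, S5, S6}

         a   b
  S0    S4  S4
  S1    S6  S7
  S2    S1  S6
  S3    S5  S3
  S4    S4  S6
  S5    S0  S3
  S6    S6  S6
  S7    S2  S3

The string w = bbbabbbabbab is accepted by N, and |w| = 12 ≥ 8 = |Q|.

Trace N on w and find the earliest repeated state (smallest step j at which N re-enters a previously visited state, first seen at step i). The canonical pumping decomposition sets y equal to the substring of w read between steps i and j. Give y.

State sequence: S0 -b-> S4 -b-> S6 -b-> S6 -a-> S6 -b-> S6 -b-> S6 -b-> S6 -a-> S6 -b-> S6 -b-> S6 -a-> S6 -b-> S6
First repeat at step 3: S6 was already visited.

So i = 2, j = 3, giving x = w[0:2] = bb, y = w[2:3] = b, z = w[3:12] = abbbabbab.
Check: |xy| = 3 ≤ 8 and |y| = 1 ≥ 1. Reading y takes N from S6 back to S6, so every xyⁱz is accepted.

b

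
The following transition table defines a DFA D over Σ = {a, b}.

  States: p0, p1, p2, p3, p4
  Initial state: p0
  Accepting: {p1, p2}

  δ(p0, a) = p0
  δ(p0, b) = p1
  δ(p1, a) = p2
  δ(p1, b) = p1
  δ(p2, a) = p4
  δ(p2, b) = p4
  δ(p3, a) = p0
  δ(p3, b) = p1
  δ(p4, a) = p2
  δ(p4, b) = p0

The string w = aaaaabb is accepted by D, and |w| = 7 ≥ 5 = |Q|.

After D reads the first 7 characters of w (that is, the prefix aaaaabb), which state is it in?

p1

State sequence: p0 -a-> p0 -a-> p0 -a-> p0 -a-> p0 -a-> p0 -b-> p1 -b-> p1

After reading 7 characters, D is in state p1.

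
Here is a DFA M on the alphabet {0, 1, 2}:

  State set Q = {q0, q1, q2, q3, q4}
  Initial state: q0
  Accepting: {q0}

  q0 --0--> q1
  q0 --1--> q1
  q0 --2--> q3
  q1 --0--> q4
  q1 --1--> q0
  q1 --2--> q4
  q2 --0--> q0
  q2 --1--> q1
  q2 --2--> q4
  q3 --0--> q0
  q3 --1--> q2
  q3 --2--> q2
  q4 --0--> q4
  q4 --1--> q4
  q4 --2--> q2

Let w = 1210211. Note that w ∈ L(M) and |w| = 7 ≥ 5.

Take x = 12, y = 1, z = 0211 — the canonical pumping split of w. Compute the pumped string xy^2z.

12110211

xy^2z = 12·1·1·0211 = 12110211.
Reading y = 1 takes M from q4 back to q4, so after x·y·y the machine is still in q4, and z then leads to the accepting state q0. Hence 12110211 ∈ L(M).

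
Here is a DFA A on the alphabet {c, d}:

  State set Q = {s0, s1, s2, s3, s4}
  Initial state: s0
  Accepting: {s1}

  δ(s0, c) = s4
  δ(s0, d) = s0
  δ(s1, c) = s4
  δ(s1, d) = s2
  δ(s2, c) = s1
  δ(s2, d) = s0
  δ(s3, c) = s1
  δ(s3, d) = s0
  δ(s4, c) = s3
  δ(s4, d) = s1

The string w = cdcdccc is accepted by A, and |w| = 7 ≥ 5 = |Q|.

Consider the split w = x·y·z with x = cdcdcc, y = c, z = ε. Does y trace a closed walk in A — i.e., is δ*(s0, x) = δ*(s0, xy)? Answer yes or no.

no

Run of A on the first 7 characters of w = c d c d c c c:
  step 0: s0  (start)
  step 1: s4  (read c: s0→s4)
  step 2: s1  (read d: s4→s1)
  step 3: s4  (read c: s1→s4)
  step 4: s1  (read d: s4→s1)
  step 5: s4  (read c: s1→s4)
  step 6: s3  (read c: s4→s3)
  step 7: s1  (read c: s3→s1)

After x (step 6): s3. After xy (step 7): s1.
They differ (s3 ≠ s1), so y is not a cycle from the state after x; this split is not the one the pumping-lemma construction produces, and pumping y need not keep the string in L(A).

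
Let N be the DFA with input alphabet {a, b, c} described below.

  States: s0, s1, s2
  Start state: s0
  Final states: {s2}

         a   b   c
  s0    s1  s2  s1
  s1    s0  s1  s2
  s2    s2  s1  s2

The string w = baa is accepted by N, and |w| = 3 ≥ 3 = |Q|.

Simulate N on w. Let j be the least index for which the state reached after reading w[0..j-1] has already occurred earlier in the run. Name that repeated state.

State sequence: s0 -b-> s2 -a-> s2 -a-> s2
First repeat at step 2: s2 was already visited.

The earliest repeat is at step j = 2: N is in s2, which it already visited at step i = 1.
With |Q| = 3, pigeonhole forces a state repeat no later than step 3; the substring read between the first and second visits to that state can be pumped.

s2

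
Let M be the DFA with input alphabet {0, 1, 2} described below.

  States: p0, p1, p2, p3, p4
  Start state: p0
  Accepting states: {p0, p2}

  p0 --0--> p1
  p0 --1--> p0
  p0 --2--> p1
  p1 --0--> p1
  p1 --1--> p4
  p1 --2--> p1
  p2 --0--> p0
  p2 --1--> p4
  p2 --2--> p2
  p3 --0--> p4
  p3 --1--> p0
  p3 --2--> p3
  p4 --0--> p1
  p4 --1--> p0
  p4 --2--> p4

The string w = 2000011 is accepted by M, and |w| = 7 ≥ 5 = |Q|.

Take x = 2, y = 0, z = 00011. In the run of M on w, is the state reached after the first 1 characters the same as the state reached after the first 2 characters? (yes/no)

yes

Run of M on the first 2 characters of w = 2 0:
  step 0: p0  (start)
  step 1: p1  (read 2: p0→p1)
  step 2: p1  (read 0: p1→p1)

After x (step 1): p1. After xy (step 2): p1.
They match, so y = 0 drives M around a cycle from p1 back to itself; pumping y any number of times keeps M in p1 before reading z, and xyⁱz ∈ L(M) for every i ≥ 0.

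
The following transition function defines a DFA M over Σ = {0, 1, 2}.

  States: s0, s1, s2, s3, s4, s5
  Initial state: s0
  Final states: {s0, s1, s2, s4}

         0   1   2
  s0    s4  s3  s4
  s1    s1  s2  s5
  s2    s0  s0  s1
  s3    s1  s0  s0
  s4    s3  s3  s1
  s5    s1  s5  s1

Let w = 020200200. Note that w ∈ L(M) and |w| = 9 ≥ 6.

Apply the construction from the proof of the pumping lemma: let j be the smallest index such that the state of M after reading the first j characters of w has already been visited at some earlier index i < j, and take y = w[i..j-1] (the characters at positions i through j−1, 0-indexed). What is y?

Run of M on w = 0 2 0 2 0 0 2 0 0:
  step 0: s0  (start)
  step 1: s4  (read 0: s0→s4)
  step 2: s1  (read 2: s4→s1)
  step 3: s1  (read 0: s1→s1)   ← first repeat (s1 seen earlier)
  step 4: s5  (read 2: s1→s5)
  step 5: s1  (read 0: s5→s1)
  step 6: s1  (read 0: s1→s1)
  step 7: s5  (read 2: s1→s5)
  step 8: s1  (read 0: s5→s1)
  step 9: s1  (read 0: s1→s1)

So i = 2, j = 3, giving x = w[0:2] = 02, y = w[2:3] = 0, z = w[3:9] = 200200.
Check: |xy| = 3 ≤ 6 and |y| = 1 ≥ 1. Reading y takes M from s1 back to s1, so every xyⁱz is accepted.
Since M has 6 states, any run of length ≥ 6 visits 6+1 states, so by pigeonhole some state repeats within the first 6 steps — that repeat gives the pumpable loop.

0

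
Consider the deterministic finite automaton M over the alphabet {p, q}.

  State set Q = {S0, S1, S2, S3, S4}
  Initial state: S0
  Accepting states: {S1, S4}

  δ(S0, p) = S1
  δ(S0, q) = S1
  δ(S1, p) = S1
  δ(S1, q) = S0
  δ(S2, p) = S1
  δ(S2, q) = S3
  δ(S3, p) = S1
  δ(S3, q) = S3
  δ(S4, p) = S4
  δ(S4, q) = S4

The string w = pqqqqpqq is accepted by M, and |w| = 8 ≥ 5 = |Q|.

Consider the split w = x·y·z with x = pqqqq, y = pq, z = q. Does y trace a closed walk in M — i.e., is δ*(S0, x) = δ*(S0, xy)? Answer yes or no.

State sequence: S0 -p-> S1 -q-> S0 -q-> S1 -q-> S0 -q-> S1 -p-> S1 -q-> S0

After x (step 5): S1. After xy (step 7): S0.
They differ (S1 ≠ S0), so y is not a cycle from the state after x; this split is not the one the pumping-lemma construction produces, and pumping y need not keep the string in L(M).

no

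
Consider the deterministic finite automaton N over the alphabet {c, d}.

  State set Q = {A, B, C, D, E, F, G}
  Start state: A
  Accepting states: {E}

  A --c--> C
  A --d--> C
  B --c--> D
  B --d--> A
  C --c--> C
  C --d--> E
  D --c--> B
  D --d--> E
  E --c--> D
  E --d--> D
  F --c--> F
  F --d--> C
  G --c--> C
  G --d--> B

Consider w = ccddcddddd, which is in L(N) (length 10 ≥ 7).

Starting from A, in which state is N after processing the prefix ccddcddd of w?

Run of N on the first 8 characters of w = c c d d c d d d:
  step 0: A  (start)
  step 1: C  (read c: A→C)
  step 2: C  (read c: C→C)
  step 3: E  (read d: C→E)
  step 4: D  (read d: E→D)
  step 5: B  (read c: D→B)
  step 6: A  (read d: B→A)
  step 7: C  (read d: A→C)
  step 8: E  (read d: C→E)

After reading 8 characters, N is in state E.
(This kind of state-tracing is the core of the pumping-lemma construction: with 7 states, pigeonhole forces a repeat within the first 7 steps.)

E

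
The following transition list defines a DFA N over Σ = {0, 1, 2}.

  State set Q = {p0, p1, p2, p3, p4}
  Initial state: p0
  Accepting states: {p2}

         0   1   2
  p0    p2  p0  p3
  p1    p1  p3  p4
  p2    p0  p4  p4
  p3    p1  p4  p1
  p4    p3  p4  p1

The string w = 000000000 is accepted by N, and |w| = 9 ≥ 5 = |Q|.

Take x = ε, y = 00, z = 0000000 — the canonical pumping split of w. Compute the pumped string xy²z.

xy^2z = ε·00·00·0000000 = 00000000000.
Reading y = 00 takes N from p0 back to p0, so after x·y·y the machine is still in p0, and z then leads to the accepting state p2. Hence 00000000000 ∈ L(N).

00000000000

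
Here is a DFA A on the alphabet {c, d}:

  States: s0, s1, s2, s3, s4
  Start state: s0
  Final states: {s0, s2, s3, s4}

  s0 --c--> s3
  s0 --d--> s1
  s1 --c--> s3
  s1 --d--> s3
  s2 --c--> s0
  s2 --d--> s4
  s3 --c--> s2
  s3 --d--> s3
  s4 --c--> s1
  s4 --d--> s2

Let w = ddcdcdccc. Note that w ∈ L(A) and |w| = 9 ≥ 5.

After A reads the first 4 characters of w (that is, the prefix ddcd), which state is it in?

State sequence: s0 -d-> s1 -d-> s3 -c-> s2 -d-> s4

After reading 4 characters, A is in state s4.

s4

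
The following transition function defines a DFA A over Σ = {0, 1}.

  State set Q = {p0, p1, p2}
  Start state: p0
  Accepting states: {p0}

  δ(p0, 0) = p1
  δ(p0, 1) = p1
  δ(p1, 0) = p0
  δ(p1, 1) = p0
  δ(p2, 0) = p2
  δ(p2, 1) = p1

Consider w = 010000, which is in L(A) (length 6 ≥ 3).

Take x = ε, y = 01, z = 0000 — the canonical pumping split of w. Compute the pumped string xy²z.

01010000

xy^2z = ε·01·01·0000 = 01010000.
Reading y = 01 takes A from p0 back to p0, so after x·y·y the machine is still in p0, and z then leads to the accepting state p0. Hence 01010000 ∈ L(A).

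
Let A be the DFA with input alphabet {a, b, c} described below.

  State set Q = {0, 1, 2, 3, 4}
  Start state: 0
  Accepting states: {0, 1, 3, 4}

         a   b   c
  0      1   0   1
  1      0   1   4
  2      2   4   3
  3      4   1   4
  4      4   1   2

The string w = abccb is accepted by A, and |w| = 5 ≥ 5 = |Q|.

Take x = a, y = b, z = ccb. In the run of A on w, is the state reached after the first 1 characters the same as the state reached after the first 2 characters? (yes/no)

yes

Run of A on the first 2 characters of w = a b:
  step 0: 0  (start)
  step 1: 1  (read a: 0→1)
  step 2: 1  (read b: 1→1)

After x (step 1): 1. After xy (step 2): 1.
They match, so y = b drives A around a cycle from 1 back to itself; pumping y any number of times keeps A in 1 before reading z, and xyⁱz ∈ L(A) for every i ≥ 0.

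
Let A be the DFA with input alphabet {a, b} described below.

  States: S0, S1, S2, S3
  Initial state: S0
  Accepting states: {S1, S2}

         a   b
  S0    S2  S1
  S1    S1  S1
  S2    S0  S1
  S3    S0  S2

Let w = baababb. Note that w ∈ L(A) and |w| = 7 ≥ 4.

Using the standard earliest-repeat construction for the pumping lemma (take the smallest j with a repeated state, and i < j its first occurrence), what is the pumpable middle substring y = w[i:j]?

a

State sequence: S0 -b-> S1 -a-> S1 -a-> S1 -b-> S1 -a-> S1 -b-> S1 -b-> S1
First repeat at step 2: S1 was already visited.

So i = 1, j = 2, giving x = w[0:1] = b, y = w[1:2] = a, z = w[2:7] = ababb.
Check: |xy| = 2 ≤ 4 and |y| = 1 ≥ 1. Reading y takes A from S1 back to S1, so every xyⁱz is accepted.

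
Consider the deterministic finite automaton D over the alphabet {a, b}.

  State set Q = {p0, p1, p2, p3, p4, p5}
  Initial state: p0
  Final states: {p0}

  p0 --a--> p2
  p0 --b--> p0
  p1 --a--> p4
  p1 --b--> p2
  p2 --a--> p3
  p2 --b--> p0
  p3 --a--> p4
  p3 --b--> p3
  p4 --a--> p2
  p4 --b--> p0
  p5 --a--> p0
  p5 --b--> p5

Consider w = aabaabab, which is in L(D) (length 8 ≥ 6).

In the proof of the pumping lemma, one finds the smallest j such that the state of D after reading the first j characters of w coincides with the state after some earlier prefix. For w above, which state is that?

State sequence: p0 -a-> p2 -a-> p3 -b-> p3 -a-> p4 -a-> p2 -b-> p0 -a-> p2 -b-> p0
First repeat at step 3: p3 was already visited.

The earliest repeat is at step j = 3: D is in p3, which it already visited at step i = 2.
Pumping length from the standard proof: p = 6 (the number of states). The repeated state found above gives |xy| = j ≤ 6 and |y| = j − i ≥ 1.

p3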